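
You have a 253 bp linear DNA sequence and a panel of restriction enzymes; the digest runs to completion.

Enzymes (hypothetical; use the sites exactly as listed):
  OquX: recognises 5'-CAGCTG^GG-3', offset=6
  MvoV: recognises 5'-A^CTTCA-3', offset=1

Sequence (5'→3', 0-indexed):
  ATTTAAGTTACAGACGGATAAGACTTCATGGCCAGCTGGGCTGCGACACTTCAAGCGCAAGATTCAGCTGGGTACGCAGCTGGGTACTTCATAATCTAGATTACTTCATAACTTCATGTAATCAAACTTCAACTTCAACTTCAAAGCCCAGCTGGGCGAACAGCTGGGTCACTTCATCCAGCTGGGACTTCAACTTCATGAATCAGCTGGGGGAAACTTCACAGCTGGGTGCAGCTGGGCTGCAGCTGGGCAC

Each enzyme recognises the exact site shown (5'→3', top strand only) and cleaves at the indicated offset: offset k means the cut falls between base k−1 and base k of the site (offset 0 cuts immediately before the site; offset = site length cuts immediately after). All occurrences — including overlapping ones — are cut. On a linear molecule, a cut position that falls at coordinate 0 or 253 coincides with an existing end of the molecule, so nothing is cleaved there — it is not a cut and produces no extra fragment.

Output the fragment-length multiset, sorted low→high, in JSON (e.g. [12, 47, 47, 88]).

[3,4,5,5,6,6,6,7,8,10,10,11,11,12,12,13,15,15,16,16,17,22,23]

Scan for sites:
  OquX CAGCTGGG/6: at [32, 64, 76, 148, 160, 178, 203, 221, 231, 242] ⇒ [38, 70, 82, 154, 166, 184, 209, 227, 237, 248]
  MvoV ACTTCA/1: at [22, 47, 85, 102, 110, 125, 131, 137, 170, 186, 192, 215] ⇒ [23, 48, 86, 103, 111, 126, 132, 138, 171, 187, 193, 216]

Pooled cuts: [23, 38, 48, 70, 82, 86, 103, 111, 126, 132, 138, 154, 166, 171, 184, 187, 193, 209, 216, 227, 237, 248]

Fragment lengths:
  [0,23): 23 bp
  [23,38): 15 bp
  [38,48): 10 bp
  [48,70): 22 bp
  [70,82): 12 bp
  [82,86): 4 bp
  [86,103): 17 bp
  [103,111): 8 bp
  [111,126): 15 bp
  [126,132): 6 bp
  [132,138): 6 bp
  [138,154): 16 bp
  [154,166): 12 bp
  [166,171): 5 bp
  [171,184): 13 bp
  [184,187): 3 bp
  [187,193): 6 bp
  [193,209): 16 bp
  [209,216): 7 bp
  [216,227): 11 bp
  [227,237): 10 bp
  [237,248): 11 bp
  [248,253): 5 bp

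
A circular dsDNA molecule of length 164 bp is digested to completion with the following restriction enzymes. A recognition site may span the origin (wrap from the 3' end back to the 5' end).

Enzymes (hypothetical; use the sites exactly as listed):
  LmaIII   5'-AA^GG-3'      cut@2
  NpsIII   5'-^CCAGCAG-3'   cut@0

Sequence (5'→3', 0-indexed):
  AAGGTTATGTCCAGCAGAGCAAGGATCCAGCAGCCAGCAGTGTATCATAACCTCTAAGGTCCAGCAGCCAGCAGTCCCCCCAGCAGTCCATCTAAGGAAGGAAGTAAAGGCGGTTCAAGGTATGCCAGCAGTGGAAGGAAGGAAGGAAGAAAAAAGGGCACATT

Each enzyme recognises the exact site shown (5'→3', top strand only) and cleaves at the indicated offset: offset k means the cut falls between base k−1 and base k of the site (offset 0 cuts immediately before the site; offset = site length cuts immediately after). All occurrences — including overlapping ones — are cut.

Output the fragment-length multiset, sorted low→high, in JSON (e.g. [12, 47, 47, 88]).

Per-enzyme occurrences:
  LmaIII AAGG/2: at [0, 20, 55, 93, 97, 106, 116, 134, 138, 142, 153] ⇒ [2, 22, 57, 95, 99, 108, 118, 136, 140, 144, 155]
  NpsIII CCAGCAG/0: at [10, 26, 33, 60, 67, 79, 124] ⇒ [10, 26, 33, 60, 67, 79, 124]

All cut coordinates (distinct, sorted): [2, 10, 22, 26, 33, 57, 60, 67, 79, 95, 99, 108, 118, 124, 136, 140, 144, 155]

Fragment lengths:
  2→10: 8 bp
  10→22: 12 bp
  22→26: 4 bp
  26→33: 7 bp
  33→57: 24 bp
  57→60: 3 bp
  60→67: 7 bp
  67→79: 12 bp
  79→95: 16 bp
  95→99: 4 bp
  99→108: 9 bp
  108→118: 10 bp
  118→124: 6 bp
  124→136: 12 bp
  136→140: 4 bp
  140→144: 4 bp
  144→155: 11 bp
  155→2 (wrap): 164-155+2 = 11 bp

[3,4,4,4,4,6,7,7,8,9,10,11,11,12,12,12,16,24]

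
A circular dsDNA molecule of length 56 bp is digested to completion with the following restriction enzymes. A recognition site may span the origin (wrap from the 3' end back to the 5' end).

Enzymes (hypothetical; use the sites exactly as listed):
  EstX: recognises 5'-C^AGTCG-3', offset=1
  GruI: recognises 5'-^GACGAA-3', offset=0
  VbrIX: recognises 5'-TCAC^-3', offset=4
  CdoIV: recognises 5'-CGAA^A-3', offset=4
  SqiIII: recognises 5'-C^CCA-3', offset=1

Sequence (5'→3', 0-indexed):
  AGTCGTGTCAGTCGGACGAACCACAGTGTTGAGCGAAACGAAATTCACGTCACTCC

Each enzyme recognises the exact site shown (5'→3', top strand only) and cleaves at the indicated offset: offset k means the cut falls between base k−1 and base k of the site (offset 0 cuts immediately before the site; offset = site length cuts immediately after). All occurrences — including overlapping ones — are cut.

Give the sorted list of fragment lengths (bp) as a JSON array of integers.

[3,5,5,5,6,9,23]

Site scan:
  EstX (CAGTCG, off=1): starts [8, 55] → cuts [0, 9]
  GruI (GACGAA, off=0): starts [14] → cuts [14]
  VbrIX (TCAC, off=4): starts [44, 49] → cuts [48, 53]
  CdoIV (CGAAA, off=4): starts [33, 38] → cuts [37, 42]
  SqiIII (CCCA, off=1): no sites

Pooled cuts: [0, 9, 14, 37, 42, 48, 53]

Fragments:
  0→9: 9 bp
  9→14: 5 bp
  14→37: 23 bp
  37→42: 5 bp
  42→48: 6 bp
  48→53: 5 bp
  53→0 (wrap): 56-53+0 = 3 bp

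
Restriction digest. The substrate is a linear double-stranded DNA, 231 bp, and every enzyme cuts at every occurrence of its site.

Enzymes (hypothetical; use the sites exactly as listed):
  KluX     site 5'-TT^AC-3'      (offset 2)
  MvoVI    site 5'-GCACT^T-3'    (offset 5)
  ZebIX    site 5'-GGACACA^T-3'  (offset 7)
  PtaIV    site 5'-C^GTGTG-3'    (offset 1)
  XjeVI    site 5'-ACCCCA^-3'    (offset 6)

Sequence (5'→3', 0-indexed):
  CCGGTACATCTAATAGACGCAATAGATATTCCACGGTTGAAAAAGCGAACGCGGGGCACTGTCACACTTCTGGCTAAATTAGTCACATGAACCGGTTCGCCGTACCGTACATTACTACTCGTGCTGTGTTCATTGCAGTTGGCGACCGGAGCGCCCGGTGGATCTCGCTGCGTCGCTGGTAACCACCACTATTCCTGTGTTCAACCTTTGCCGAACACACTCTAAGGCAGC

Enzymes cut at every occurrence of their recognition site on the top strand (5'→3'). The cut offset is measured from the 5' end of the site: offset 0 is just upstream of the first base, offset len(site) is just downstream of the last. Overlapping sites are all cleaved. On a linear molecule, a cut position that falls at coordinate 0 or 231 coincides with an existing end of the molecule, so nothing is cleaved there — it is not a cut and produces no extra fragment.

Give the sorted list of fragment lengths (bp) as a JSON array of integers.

[113,118]

Per-enzyme occurrences:
  KluX (TTAC, off=2): starts [111] → cuts [113]
  MvoVI (GCACTT, off=5): no sites
  ZebIX (GGACACAT, off=7): no sites
  PtaIV (CGTGTG, off=1): no sites
  XjeVI (ACCCCA, off=6): no sites

All cut coordinates (distinct, sorted): [113]

Fragments:
  [0,113): 113 bp
  [113,231): 118 bp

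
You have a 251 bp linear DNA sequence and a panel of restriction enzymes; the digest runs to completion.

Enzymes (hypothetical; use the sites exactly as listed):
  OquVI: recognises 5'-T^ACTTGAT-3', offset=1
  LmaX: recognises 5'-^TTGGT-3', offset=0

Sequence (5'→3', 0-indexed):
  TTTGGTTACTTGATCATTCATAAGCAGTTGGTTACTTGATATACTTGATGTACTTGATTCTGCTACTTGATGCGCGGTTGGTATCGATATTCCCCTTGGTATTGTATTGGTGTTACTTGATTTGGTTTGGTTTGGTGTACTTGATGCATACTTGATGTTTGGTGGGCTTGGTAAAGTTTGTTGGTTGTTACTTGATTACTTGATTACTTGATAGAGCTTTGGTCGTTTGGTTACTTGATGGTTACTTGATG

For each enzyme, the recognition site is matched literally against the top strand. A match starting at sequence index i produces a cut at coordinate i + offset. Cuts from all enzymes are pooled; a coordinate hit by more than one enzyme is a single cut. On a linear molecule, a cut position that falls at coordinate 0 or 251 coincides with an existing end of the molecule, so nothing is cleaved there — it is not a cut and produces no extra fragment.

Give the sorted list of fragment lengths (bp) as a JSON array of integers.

Scan for sites:
  OquVI (TACTTGAT, off=1): starts [6, 32, 41, 50, 63, 113, 137, 148, 188, 196, 204, 231, 242] → cuts [7, 33, 42, 51, 64, 114, 138, 149, 189, 197, 205, 232, 243]
  LmaX (TTGGT, off=0): starts [1, 27, 77, 95, 106, 121, 126, 131, 158, 167, 180, 218, 226] → cuts [1, 27, 77, 95, 106, 121, 126, 131, 158, 167, 180, 218, 226]

Pooled cuts: [1, 7, 27, 33, 42, 51, 64, 77, 95, 106, 114, 121, 126, 131, 138, 149, 158, 167, 180, 189, 197, 205, 218, 226, 232, 243]

Fragments:
  [0,1): 1 bp
  [1,7): 6 bp
  [7,27): 20 bp
  [27,33): 6 bp
  [33,42): 9 bp
  [42,51): 9 bp
  [51,64): 13 bp
  [64,77): 13 bp
  [77,95): 18 bp
  [95,106): 11 bp
  [106,114): 8 bp
  [114,121): 7 bp
  [121,126): 5 bp
  [126,131): 5 bp
  [131,138): 7 bp
  [138,149): 11 bp
  [149,158): 9 bp
  [158,167): 9 bp
  [167,180): 13 bp
  [180,189): 9 bp
  [189,197): 8 bp
  [197,205): 8 bp
  [205,218): 13 bp
  [218,226): 8 bp
  [226,232): 6 bp
  [232,243): 11 bp
  [243,251): 8 bp

[1,5,5,6,6,6,7,7,8,8,8,8,8,9,9,9,9,9,11,11,11,13,13,13,13,18,20]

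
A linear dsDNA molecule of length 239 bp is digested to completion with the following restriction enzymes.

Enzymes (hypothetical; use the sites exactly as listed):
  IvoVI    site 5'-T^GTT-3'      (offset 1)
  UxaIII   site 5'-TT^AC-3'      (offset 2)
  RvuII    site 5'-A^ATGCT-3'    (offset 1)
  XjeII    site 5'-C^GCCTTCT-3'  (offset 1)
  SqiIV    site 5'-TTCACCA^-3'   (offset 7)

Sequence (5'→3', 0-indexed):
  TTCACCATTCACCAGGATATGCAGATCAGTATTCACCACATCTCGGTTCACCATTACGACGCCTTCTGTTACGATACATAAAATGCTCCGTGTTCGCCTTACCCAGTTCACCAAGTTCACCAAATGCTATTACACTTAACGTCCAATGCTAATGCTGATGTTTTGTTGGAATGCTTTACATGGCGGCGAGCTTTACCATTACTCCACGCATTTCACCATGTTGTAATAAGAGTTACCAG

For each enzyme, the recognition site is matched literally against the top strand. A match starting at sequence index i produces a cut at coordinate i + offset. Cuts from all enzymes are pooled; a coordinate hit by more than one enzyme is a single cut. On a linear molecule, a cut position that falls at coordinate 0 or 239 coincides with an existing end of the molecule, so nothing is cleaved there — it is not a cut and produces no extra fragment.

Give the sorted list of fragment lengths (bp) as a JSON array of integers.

[1,1,2,3,5,5,5,6,6,6,7,7,7,7,8,8,9,9,9,12,13,14,15,15,17,18,24]

Site scan:
  IvoVI (TGTT, off=1): starts [66, 90, 158, 163, 218] → cuts [67, 91, 159, 164, 219]
  UxaIII (TTAC, off=2): starts [53, 68, 98, 129, 175, 192, 198, 232] → cuts [55, 70, 100, 131, 177, 194, 200, 234]
  RvuII (AATGCT, off=1): starts [81, 122, 144, 150, 169] → cuts [82, 123, 145, 151, 170]
  XjeII (CGCCTTCT, off=1): starts [59] → cuts [60]
  SqiIV (TTCACCA, off=7): starts [0, 7, 31, 46, 106, 115, 211] → cuts [7, 14, 38, 53, 113, 122, 218]

Pooled cuts: [7, 14, 38, 53, 55, 60, 67, 70, 82, 91, 100, 113, 122, 123, 131, 145, 151, 159, 164, 170, 177, 194, 200, 218, 219, 234]

Fragment lengths:
  [0,7): 7 bp
  [7,14): 7 bp
  [14,38): 24 bp
  [38,53): 15 bp
  [53,55): 2 bp
  [55,60): 5 bp
  [60,67): 7 bp
  [67,70): 3 bp
  [70,82): 12 bp
  [82,91): 9 bp
  [91,100): 9 bp
  [100,113): 13 bp
  [113,122): 9 bp
  [122,123): 1 bp
  [123,131): 8 bp
  [131,145): 14 bp
  [145,151): 6 bp
  [151,159): 8 bp
  [159,164): 5 bp
  [164,170): 6 bp
  [170,177): 7 bp
  [177,194): 17 bp
  [194,200): 6 bp
  [200,218): 18 bp
  [218,219): 1 bp
  [219,234): 15 bp
  [234,239): 5 bp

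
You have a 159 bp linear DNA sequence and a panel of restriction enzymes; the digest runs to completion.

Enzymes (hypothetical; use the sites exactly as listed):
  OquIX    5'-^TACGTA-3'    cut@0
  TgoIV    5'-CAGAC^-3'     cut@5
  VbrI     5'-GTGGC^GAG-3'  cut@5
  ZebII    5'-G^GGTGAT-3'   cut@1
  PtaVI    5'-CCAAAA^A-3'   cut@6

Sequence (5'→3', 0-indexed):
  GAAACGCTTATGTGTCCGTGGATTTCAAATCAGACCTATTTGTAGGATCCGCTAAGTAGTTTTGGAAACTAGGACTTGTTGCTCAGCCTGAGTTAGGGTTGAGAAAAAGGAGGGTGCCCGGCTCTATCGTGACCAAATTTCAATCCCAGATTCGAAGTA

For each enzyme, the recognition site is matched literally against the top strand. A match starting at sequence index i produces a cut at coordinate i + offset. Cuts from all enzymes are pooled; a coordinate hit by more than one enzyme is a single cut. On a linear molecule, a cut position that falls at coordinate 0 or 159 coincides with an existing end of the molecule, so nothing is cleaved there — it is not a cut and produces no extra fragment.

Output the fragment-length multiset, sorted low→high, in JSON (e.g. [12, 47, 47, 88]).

Site scan:
  OquIX (TACGTA, off=0): no sites
  TgoIV CAGAC/5: at [30] ⇒ [35]
  VbrI (GTGGCGAG, off=5): no sites
  ZebII (GGGTGAT, off=1): no sites
  PtaVI (CCAAAAA, off=6): no sites

All cut coordinates (distinct, sorted): [35]

Fragment lengths:
  [0,35): 35 bp
  [35,159): 124 bp

[35,124]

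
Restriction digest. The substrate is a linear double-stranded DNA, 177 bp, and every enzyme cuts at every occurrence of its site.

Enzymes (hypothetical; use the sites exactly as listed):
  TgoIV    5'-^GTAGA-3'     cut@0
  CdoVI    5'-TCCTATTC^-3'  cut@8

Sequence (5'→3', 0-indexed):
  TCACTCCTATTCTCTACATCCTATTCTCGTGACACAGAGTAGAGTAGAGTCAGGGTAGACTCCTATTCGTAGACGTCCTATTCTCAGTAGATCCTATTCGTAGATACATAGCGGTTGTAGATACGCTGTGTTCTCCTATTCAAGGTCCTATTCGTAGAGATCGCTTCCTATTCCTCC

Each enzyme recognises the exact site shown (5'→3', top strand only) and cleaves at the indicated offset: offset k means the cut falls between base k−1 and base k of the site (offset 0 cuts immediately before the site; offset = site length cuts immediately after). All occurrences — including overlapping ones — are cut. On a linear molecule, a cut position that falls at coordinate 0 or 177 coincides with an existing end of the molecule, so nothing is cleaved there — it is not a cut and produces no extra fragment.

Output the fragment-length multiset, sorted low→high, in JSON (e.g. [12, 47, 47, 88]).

Scan for sites:
  TgoIV (GTAGA, off=0): starts [38, 43, 54, 68, 86, 99, 116, 153] → cuts [38, 43, 54, 68, 86, 99, 116, 153]
  CdoVI (TCCTATTC, off=8): starts [4, 18, 60, 75, 91, 133, 145, 165] → cuts [12, 26, 68, 83, 99, 141, 153, 173]

Pooled cuts: [12, 26, 38, 43, 54, 68, 83, 86, 99, 116, 141, 153, 173]

Fragment lengths:
  [0,12): 12 bp
  [12,26): 14 bp
  [26,38): 12 bp
  [38,43): 5 bp
  [43,54): 11 bp
  [54,68): 14 bp
  [68,83): 15 bp
  [83,86): 3 bp
  [86,99): 13 bp
  [99,116): 17 bp
  [116,141): 25 bp
  [141,153): 12 bp
  [153,173): 20 bp
  [173,177): 4 bp

[3,4,5,11,12,12,12,13,14,14,15,17,20,25]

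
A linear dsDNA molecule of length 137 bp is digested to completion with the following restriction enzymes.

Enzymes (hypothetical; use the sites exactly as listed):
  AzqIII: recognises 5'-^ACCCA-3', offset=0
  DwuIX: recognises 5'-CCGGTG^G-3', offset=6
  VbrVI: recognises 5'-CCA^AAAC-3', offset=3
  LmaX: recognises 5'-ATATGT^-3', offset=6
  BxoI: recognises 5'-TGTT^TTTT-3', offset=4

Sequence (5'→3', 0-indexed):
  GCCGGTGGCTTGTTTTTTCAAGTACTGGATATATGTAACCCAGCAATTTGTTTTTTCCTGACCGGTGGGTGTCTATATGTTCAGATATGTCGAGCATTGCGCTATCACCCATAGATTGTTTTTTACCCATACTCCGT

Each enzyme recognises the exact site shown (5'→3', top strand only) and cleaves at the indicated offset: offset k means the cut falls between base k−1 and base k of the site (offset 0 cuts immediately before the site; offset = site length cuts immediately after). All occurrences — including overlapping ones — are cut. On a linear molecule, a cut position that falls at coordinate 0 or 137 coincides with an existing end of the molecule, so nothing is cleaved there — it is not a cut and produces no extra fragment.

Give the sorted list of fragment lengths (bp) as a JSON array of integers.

Per-enzyme occurrences:
  AzqIII (ACCCA, off=0): starts [37, 106, 124] → cuts [37, 106, 124]
  DwuIX (CCGGTGG, off=6): starts [1, 61] → cuts [7, 67]
  VbrVI (CCAAAAC, off=3): no sites
  LmaX (ATATGT, off=6): starts [30, 74, 84] → cuts [36, 80, 90]
  BxoI (TGTTTTTT, off=4): starts [10, 48, 116] → cuts [14, 52, 120]

All cut coordinates (distinct, sorted): [7, 14, 36, 37, 52, 67, 80, 90, 106, 120, 124]

Fragments:
  [0,7): 7 bp
  [7,14): 7 bp
  [14,36): 22 bp
  [36,37): 1 bp
  [37,52): 15 bp
  [52,67): 15 bp
  [67,80): 13 bp
  [80,90): 10 bp
  [90,106): 16 bp
  [106,120): 14 bp
  [120,124): 4 bp
  [124,137): 13 bp

[1,4,7,7,10,13,13,14,15,15,16,22]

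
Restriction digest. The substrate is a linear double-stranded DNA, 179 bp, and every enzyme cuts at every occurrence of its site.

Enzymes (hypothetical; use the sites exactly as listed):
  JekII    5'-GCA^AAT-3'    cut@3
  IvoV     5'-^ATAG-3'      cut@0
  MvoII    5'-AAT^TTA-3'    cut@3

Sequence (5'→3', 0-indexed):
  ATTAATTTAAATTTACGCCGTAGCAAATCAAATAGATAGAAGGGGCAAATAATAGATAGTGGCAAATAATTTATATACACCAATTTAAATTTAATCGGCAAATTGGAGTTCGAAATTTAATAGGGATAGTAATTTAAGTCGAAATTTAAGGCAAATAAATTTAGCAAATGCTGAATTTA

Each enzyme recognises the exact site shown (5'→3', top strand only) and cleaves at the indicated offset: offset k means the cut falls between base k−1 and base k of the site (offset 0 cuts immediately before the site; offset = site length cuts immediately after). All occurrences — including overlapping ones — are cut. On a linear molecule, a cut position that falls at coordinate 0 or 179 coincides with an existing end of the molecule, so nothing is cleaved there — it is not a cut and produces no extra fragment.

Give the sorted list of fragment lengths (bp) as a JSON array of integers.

Site scan:
  JekII (GCAAAT, off=3): starts [22, 44, 61, 97, 150, 163] → cuts [25, 47, 64, 100, 153, 166]
  IvoV (ATAG, off=0): starts [31, 35, 51, 55, 119, 125] → cuts [31, 35, 51, 55, 119, 125]
  MvoII (AATTTA, off=3): starts [3, 9, 67, 81, 87, 113, 130, 142, 157, 173] → cuts [6, 12, 70, 84, 90, 116, 133, 145, 160, 176]

All cut coordinates (distinct, sorted): [6, 12, 25, 31, 35, 47, 51, 55, 64, 70, 84, 90, 100, 116, 119, 125, 133, 145, 153, 160, 166, 176]

Fragment lengths:
  [0,6): 6 bp
  [6,12): 6 bp
  [12,25): 13 bp
  [25,31): 6 bp
  [31,35): 4 bp
  [35,47): 12 bp
  [47,51): 4 bp
  [51,55): 4 bp
  [55,64): 9 bp
  [64,70): 6 bp
  [70,84): 14 bp
  [84,90): 6 bp
  [90,100): 10 bp
  [100,116): 16 bp
  [116,119): 3 bp
  [119,125): 6 bp
  [125,133): 8 bp
  [133,145): 12 bp
  [145,153): 8 bp
  [153,160): 7 bp
  [160,166): 6 bp
  [166,176): 10 bp
  [176,179): 3 bp

[3,3,4,4,4,6,6,6,6,6,6,6,7,8,8,9,10,10,12,12,13,14,16]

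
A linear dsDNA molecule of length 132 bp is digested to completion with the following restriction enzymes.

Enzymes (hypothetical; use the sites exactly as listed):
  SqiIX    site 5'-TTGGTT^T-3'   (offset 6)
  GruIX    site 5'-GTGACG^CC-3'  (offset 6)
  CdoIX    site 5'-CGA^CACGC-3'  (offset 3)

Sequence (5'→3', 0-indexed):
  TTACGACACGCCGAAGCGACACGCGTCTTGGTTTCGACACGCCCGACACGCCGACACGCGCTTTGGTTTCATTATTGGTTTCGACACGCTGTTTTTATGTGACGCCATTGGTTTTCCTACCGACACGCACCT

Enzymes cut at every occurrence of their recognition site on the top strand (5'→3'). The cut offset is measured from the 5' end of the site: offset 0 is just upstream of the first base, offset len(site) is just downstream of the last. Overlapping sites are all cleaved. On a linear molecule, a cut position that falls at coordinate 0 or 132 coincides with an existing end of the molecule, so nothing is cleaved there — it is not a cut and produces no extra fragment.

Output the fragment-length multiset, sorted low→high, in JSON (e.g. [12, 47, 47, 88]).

Per-enzyme occurrences:
  SqiIX (TTGGTTT, off=6): starts [27, 62, 74, 107] → cuts [33, 68, 80, 113]
  GruIX (GTGACGCC, off=6): starts [98] → cuts [104]
  CdoIX (CGACACGC, off=3): starts [3, 16, 34, 43, 51, 81, 120] → cuts [6, 19, 37, 46, 54, 84, 123]

All cut coordinates (distinct, sorted): [6, 19, 33, 37, 46, 54, 68, 80, 84, 104, 113, 123]

Fragment lengths:
  [0,6): 6 bp
  [6,19): 13 bp
  [19,33): 14 bp
  [33,37): 4 bp
  [37,46): 9 bp
  [46,54): 8 bp
  [54,68): 14 bp
  [68,80): 12 bp
  [80,84): 4 bp
  [84,104): 20 bp
  [104,113): 9 bp
  [113,123): 10 bp
  [123,132): 9 bp

[4,4,6,8,9,9,9,10,12,13,14,14,20]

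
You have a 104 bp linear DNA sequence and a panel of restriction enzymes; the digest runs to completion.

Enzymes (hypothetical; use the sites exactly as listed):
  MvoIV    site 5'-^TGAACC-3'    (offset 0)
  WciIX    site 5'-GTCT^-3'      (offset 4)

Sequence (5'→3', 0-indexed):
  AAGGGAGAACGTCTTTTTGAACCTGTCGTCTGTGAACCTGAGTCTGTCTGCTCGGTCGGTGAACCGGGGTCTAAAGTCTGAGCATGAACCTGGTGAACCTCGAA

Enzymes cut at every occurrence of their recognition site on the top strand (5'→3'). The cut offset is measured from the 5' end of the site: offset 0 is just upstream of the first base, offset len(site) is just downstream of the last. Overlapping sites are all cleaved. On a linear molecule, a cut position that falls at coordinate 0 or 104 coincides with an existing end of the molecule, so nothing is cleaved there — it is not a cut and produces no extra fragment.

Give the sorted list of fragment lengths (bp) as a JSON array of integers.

[1,3,4,5,7,9,10,11,13,13,14,14]

Site scan:
  MvoIV TGAACC/0: at [17, 32, 59, 84, 93] ⇒ [17, 32, 59, 84, 93]
  WciIX GTCT/4: at [10, 27, 41, 45, 68, 75] ⇒ [14, 31, 45, 49, 72, 79]

Pooled cuts: [14, 17, 31, 32, 45, 49, 59, 72, 79, 84, 93]

Fragments:
  [0,14): 14 bp
  [14,17): 3 bp
  [17,31): 14 bp
  [31,32): 1 bp
  [32,45): 13 bp
  [45,49): 4 bp
  [49,59): 10 bp
  [59,72): 13 bp
  [72,79): 7 bp
  [79,84): 5 bp
  [84,93): 9 bp
  [93,104): 11 bp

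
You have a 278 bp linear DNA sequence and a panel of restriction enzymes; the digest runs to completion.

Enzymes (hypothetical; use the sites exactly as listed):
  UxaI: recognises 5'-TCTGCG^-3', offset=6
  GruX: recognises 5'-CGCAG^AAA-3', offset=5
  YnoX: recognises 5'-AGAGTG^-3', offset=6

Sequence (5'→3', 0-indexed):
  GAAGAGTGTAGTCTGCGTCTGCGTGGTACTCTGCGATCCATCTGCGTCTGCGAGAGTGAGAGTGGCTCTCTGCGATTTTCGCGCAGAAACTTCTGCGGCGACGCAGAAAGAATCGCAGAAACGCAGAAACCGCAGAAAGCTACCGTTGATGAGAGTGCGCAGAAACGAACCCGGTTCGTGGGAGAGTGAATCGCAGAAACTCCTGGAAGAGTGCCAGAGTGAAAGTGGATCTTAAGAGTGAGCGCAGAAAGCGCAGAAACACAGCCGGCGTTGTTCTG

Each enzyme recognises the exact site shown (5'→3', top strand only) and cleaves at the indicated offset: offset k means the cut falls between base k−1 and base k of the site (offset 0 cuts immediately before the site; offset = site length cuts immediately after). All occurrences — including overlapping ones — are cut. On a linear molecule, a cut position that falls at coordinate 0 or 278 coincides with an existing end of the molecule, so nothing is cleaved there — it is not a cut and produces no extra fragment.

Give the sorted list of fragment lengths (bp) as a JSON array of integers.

Scan for sites:
  UxaI (TCTGCG, off=6): starts [11, 17, 29, 40, 46, 68, 91] → cuts [17, 23, 35, 46, 52, 74, 97]
  GruX (CGCAGAAA, off=5): starts [81, 101, 113, 121, 130, 157, 191, 242, 251] → cuts [86, 106, 118, 126, 135, 162, 196, 247, 256]
  YnoX (AGAGTG, off=6): starts [2, 52, 58, 151, 182, 207, 215, 234] → cuts [8, 58, 64, 157, 188, 213, 221, 240]

Pooled cuts: [8, 17, 23, 35, 46, 52, 58, 64, 74, 86, 97, 106, 118, 126, 135, 157, 162, 188, 196, 213, 221, 240, 247, 256]

Fragment lengths:
  [0,8): 8 bp
  [8,17): 9 bp
  [17,23): 6 bp
  [23,35): 12 bp
  [35,46): 11 bp
  [46,52): 6 bp
  [52,58): 6 bp
  [58,64): 6 bp
  [64,74): 10 bp
  [74,86): 12 bp
  [86,97): 11 bp
  [97,106): 9 bp
  [106,118): 12 bp
  [118,126): 8 bp
  [126,135): 9 bp
  [135,157): 22 bp
  [157,162): 5 bp
  [162,188): 26 bp
  [188,196): 8 bp
  [196,213): 17 bp
  [213,221): 8 bp
  [221,240): 19 bp
  [240,247): 7 bp
  [247,256): 9 bp
  [256,278): 22 bp

[5,6,6,6,6,7,8,8,8,8,9,9,9,9,10,11,11,12,12,12,17,19,22,22,26]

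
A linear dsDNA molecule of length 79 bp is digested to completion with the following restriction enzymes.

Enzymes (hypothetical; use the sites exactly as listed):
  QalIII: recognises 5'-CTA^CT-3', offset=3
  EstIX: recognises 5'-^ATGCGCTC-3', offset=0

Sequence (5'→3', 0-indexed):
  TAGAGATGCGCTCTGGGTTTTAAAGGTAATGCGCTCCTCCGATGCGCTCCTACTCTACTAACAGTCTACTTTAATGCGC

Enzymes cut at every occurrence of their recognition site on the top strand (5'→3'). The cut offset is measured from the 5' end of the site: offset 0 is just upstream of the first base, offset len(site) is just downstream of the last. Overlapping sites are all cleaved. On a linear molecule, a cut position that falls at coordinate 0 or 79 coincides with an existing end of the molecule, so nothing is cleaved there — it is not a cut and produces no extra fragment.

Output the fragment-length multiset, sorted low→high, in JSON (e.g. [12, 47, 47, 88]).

[5,5,11,11,11,13,23]

Scan for sites:
  QalIII CTACT/3: at [49, 54, 65] ⇒ [52, 57, 68]
  EstIX ATGCGCTC/0: at [5, 28, 41] ⇒ [5, 28, 41]

Pooled cuts: [5, 28, 41, 52, 57, 68]

Fragments:
  [0,5): 5 bp
  [5,28): 23 bp
  [28,41): 13 bp
  [41,52): 11 bp
  [52,57): 5 bp
  [57,68): 11 bp
  [68,79): 11 bp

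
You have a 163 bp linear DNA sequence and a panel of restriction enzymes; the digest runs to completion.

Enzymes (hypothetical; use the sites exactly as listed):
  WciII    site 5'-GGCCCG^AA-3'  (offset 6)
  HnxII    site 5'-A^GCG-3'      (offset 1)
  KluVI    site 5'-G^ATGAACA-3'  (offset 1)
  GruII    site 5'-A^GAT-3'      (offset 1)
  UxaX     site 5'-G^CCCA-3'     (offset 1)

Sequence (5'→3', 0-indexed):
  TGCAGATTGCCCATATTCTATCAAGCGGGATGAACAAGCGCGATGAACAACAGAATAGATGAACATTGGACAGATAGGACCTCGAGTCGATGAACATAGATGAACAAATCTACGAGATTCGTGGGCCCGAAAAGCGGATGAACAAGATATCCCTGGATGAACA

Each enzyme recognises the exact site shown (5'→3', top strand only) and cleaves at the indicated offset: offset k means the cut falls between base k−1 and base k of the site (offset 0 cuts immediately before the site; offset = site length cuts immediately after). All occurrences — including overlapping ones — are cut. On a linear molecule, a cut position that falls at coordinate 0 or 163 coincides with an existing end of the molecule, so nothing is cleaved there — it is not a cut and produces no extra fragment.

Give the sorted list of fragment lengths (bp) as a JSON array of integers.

[1,1,4,4,4,5,5,5,7,8,8,9,11,14,14,15,15,16,17]

Per-enzyme occurrences:
  WciII GGCCCGAA/6: at [123] ⇒ [129]
  HnxII AGCG/1: at [23, 36, 132] ⇒ [24, 37, 133]
  KluVI GATGAACA/1: at [28, 41, 57, 88, 98, 136, 155] ⇒ [29, 42, 58, 89, 99, 137, 156]
  GruII AGAT/1: at [3, 56, 71, 97, 114, 144] ⇒ [4, 57, 72, 98, 115, 145]
  UxaX GCCCA/1: at [8] ⇒ [9]

All cut coordinates (distinct, sorted): [4, 9, 24, 29, 37, 42, 57, 58, 72, 89, 98, 99, 115, 129, 133, 137, 145, 156]

Fragments:
  [0,4): 4 bp
  [4,9): 5 bp
  [9,24): 15 bp
  [24,29): 5 bp
  [29,37): 8 bp
  [37,42): 5 bp
  [42,57): 15 bp
  [57,58): 1 bp
  [58,72): 14 bp
  [72,89): 17 bp
  [89,98): 9 bp
  [98,99): 1 bp
  [99,115): 16 bp
  [115,129): 14 bp
  [129,133): 4 bp
  [133,137): 4 bp
  [137,145): 8 bp
  [145,156): 11 bp
  [156,163): 7 bp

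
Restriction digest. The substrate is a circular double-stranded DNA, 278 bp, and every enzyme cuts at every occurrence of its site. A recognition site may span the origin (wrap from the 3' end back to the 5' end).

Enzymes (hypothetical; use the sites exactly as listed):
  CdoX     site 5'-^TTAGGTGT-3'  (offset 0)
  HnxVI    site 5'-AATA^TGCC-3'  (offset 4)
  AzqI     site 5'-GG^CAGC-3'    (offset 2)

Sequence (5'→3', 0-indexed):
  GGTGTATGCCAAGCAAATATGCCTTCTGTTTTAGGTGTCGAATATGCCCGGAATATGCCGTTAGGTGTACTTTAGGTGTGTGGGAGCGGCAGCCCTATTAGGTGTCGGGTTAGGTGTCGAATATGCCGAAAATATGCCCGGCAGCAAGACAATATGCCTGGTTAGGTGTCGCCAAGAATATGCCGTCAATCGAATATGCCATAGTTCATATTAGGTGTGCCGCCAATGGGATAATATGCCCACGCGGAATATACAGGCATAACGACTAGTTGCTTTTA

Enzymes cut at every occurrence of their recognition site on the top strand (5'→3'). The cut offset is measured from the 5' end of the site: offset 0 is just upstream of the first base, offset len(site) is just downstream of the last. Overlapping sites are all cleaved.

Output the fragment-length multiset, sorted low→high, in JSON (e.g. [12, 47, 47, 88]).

[5,7,7,8,11,11,11,11,12,13,14,14,14,16,18,19,22,26,39]

Site scan:
  CdoX TTAGGTGT/0: at [30, 60, 71, 97, 109, 161, 210, 275] ⇒ [30, 60, 71, 97, 109, 161, 210, 275]
  HnxVI AATATGCC/4: at [15, 40, 51, 119, 130, 150, 176, 192, 232] ⇒ [19, 44, 55, 123, 134, 154, 180, 196, 236]
  AzqI GGCAGC/2: at [87, 139] ⇒ [89, 141]

All cut coordinates (distinct, sorted): [19, 30, 44, 55, 60, 71, 89, 97, 109, 123, 134, 141, 154, 161, 180, 196, 210, 236, 275]

Fragment lengths:
  19→30: 11 bp
  30→44: 14 bp
  44→55: 11 bp
  55→60: 5 bp
  60→71: 11 bp
  71→89: 18 bp
  89→97: 8 bp
  97→109: 12 bp
  109→123: 14 bp
  123→134: 11 bp
  134→141: 7 bp
  141→154: 13 bp
  154→161: 7 bp
  161→180: 19 bp
  180→196: 16 bp
  196→210: 14 bp
  210→236: 26 bp
  236→275: 39 bp
  275→19 (wrap): 278-275+19 = 22 bp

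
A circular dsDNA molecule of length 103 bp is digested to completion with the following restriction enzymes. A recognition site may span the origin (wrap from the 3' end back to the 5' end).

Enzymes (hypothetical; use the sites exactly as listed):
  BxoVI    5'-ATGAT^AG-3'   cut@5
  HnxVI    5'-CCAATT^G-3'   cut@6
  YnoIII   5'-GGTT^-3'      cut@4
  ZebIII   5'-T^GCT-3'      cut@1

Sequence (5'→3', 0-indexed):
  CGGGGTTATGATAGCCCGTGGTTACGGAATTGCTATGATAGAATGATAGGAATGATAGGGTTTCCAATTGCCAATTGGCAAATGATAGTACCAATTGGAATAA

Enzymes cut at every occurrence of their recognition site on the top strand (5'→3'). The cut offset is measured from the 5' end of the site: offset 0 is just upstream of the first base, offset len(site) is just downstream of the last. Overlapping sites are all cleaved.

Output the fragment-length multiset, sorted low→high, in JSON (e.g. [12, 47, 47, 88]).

[5,6,7,7,8,8,8,9,10,10,11,14]

Per-enzyme occurrences:
  BxoVI (ATGATAG, off=5): starts [7, 34, 42, 51, 81] → cuts [12, 39, 47, 56, 86]
  HnxVI (CCAATTG, off=6): starts [63, 70, 90] → cuts [69, 76, 96]
  YnoIII (GGTT, off=4): starts [3, 19, 58] → cuts [7, 23, 62]
  ZebIII (TGCT, off=1): starts [30] → cuts [31]

Pooled cuts: [7, 12, 23, 31, 39, 47, 56, 62, 69, 76, 86, 96]

Fragments:
  7→12: 5 bp
  12→23: 11 bp
  23→31: 8 bp
  31→39: 8 bp
  39→47: 8 bp
  47→56: 9 bp
  56→62: 6 bp
  62→69: 7 bp
  69→76: 7 bp
  76→86: 10 bp
  86→96: 10 bp
  96→7 (wrap): 103-96+7 = 14 bp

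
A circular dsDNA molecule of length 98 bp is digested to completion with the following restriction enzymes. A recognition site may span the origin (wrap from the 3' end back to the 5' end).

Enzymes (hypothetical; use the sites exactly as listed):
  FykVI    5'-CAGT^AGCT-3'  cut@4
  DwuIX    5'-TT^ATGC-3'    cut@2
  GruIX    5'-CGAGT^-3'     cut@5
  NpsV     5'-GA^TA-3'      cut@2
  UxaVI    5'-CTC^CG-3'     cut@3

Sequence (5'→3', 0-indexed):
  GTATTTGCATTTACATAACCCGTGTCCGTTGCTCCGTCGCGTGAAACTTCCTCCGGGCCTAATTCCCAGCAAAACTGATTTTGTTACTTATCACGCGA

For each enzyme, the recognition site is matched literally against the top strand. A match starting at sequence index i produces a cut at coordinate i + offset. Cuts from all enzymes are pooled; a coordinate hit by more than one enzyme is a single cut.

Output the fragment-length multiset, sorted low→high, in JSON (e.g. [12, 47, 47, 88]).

Site scan:
  FykVI (CAGTAGCT, off=4): no sites
  DwuIX (TTATGC, off=2): no sites
  GruIX (CGAGT, off=5): starts [95] → cuts [2]
  NpsV (GATA, off=2): no sites
  UxaVI (CTCCG, off=3): starts [31, 50] → cuts [34, 53]

All cut coordinates (distinct, sorted): [2, 34, 53]

Fragments:
  2→34: 32 bp
  34→53: 19 bp
  53→2 (wrap): 98-53+2 = 47 bp

[19,32,47]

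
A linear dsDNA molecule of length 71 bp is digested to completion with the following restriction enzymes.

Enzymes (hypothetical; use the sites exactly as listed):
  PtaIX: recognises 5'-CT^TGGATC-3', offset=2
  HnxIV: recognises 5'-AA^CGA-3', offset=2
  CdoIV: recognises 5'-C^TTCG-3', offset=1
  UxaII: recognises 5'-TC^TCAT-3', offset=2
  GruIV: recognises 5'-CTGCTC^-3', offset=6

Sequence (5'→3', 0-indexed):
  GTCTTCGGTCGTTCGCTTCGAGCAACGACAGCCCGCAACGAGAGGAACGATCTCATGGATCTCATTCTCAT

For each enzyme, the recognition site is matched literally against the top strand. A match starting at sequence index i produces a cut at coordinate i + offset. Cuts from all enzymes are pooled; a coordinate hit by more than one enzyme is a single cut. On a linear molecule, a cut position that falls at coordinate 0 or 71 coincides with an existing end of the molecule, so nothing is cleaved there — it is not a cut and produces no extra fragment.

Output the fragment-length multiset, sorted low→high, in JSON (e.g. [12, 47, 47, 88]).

Scan for sites:
  PtaIX (CTTGGATC, off=2): no sites
  HnxIV AACGA/2: at [23, 36, 45] ⇒ [25, 38, 47]
  CdoIV CTTCG/1: at [2, 15] ⇒ [3, 16]
  UxaII TCTCAT/2: at [50, 59, 65] ⇒ [52, 61, 67]
  GruIV (CTGCTC, off=6): no sites

All cut coordinates (distinct, sorted): [3, 16, 25, 38, 47, 52, 61, 67]

Fragment lengths:
  [0,3): 3 bp
  [3,16): 13 bp
  [16,25): 9 bp
  [25,38): 13 bp
  [38,47): 9 bp
  [47,52): 5 bp
  [52,61): 9 bp
  [61,67): 6 bp
  [67,71): 4 bp

[3,4,5,6,9,9,9,13,13]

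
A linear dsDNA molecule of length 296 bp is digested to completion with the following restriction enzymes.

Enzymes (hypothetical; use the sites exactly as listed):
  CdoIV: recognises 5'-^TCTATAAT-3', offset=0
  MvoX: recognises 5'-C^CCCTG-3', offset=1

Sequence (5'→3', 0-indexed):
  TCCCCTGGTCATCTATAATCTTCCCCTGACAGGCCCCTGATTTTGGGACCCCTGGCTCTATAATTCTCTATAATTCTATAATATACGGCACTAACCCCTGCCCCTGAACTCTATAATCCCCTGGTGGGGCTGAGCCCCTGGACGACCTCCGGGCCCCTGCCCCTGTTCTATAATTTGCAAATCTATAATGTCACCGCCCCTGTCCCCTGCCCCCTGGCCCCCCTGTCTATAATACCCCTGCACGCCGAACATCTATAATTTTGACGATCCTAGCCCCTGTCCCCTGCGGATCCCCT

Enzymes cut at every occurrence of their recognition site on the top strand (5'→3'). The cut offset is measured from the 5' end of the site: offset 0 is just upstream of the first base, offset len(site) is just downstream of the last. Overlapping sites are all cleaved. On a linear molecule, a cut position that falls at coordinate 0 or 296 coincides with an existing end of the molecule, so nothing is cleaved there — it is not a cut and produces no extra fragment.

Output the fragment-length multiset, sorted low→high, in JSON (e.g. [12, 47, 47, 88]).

[2,5,6,6,6,7,7,7,7,8,8,9,9,9,10,10,11,12,15,15,15,16,16,17,19,21,23]

Scan for sites:
  CdoIV (TCTATAAT, off=0): starts [11, 56, 66, 74, 109, 166, 181, 225, 251] → cuts [11, 56, 66, 74, 109, 166, 181, 225, 251]
  MvoX (CCCCTG, off=1): starts [1, 22, 33, 48, 94, 100, 117, 134, 153, 159, 196, 203, 210, 219, 234, 273, 280] → cuts [2, 23, 34, 49, 95, 101, 118, 135, 154, 160, 197, 204, 211, 220, 235, 274, 281]

Pooled cuts: [2, 11, 23, 34, 49, 56, 66, 74, 95, 101, 109, 118, 135, 154, 160, 166, 181, 197, 204, 211, 220, 225, 235, 251, 274, 281]

Fragment lengths:
  [0,2): 2 bp
  [2,11): 9 bp
  [11,23): 12 bp
  [23,34): 11 bp
  [34,49): 15 bp
  [49,56): 7 bp
  [56,66): 10 bp
  [66,74): 8 bp
  [74,95): 21 bp
  [95,101): 6 bp
  [101,109): 8 bp
  [109,118): 9 bp
  [118,135): 17 bp
  [135,154): 19 bp
  [154,160): 6 bp
  [160,166): 6 bp
  [166,181): 15 bp
  [181,197): 16 bp
  [197,204): 7 bp
  [204,211): 7 bp
  [211,220): 9 bp
  [220,225): 5 bp
  [225,235): 10 bp
  [235,251): 16 bp
  [251,274): 23 bp
  [274,281): 7 bp
  [281,296): 15 bp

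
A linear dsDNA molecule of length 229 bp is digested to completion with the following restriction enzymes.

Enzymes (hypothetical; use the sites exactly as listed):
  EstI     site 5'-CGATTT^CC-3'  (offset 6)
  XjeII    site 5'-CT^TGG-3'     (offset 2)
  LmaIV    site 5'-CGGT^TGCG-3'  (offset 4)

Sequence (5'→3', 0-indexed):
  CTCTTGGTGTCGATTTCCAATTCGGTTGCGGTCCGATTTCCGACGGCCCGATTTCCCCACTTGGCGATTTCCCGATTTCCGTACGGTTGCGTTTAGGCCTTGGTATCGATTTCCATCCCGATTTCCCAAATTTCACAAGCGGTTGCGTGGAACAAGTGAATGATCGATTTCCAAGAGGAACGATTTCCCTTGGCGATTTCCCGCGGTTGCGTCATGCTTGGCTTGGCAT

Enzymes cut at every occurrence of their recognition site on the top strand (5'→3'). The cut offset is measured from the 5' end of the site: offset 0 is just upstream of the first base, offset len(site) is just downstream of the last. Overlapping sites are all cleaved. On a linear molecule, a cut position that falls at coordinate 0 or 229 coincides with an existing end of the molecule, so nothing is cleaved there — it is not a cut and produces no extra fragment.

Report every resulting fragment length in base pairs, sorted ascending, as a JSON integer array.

Scan for sites:
  EstI (CGATTTCC, off=6): starts [10, 33, 48, 64, 72, 106, 118, 164, 180, 193] → cuts [16, 39, 54, 70, 78, 112, 124, 170, 186, 199]
  XjeII (CTTGG, off=2): starts [2, 59, 98, 188, 216, 221] → cuts [4, 61, 100, 190, 218, 223]
  LmaIV (CGGTTGCG, off=4): starts [22, 83, 139, 203] → cuts [26, 87, 143, 207]

Pooled cuts: [4, 16, 26, 39, 54, 61, 70, 78, 87, 100, 112, 124, 143, 170, 186, 190, 199, 207, 218, 223]

Fragments:
  [0,4): 4 bp
  [4,16): 12 bp
  [16,26): 10 bp
  [26,39): 13 bp
  [39,54): 15 bp
  [54,61): 7 bp
  [61,70): 9 bp
  [70,78): 8 bp
  [78,87): 9 bp
  [87,100): 13 bp
  [100,112): 12 bp
  [112,124): 12 bp
  [124,143): 19 bp
  [143,170): 27 bp
  [170,186): 16 bp
  [186,190): 4 bp
  [190,199): 9 bp
  [199,207): 8 bp
  [207,218): 11 bp
  [218,223): 5 bp
  [223,229): 6 bp

[4,4,5,6,7,8,8,9,9,9,10,11,12,12,12,13,13,15,16,19,27]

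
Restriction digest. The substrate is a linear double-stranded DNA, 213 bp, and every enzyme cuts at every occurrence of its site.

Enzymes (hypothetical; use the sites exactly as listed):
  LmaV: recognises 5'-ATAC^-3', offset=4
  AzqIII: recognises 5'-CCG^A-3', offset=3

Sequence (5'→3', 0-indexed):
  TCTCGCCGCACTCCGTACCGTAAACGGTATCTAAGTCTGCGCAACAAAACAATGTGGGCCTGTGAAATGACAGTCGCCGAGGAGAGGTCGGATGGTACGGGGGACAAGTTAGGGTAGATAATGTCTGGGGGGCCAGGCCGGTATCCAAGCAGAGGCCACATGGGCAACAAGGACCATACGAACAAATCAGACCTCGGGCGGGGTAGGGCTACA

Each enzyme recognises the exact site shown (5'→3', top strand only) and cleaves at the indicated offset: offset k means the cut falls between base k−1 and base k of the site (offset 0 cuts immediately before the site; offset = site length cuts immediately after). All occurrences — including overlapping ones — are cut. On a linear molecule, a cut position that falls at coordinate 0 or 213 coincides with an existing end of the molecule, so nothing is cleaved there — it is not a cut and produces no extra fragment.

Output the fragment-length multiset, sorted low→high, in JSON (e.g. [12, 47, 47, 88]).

[34,79,100]

Site scan:
  LmaV (ATAC, off=4): starts [175] → cuts [179]
  AzqIII (CCGA, off=3): starts [76] → cuts [79]

All cut coordinates (distinct, sorted): [79, 179]

Fragments:
  [0,79): 79 bp
  [79,179): 100 bp
  [179,213): 34 bp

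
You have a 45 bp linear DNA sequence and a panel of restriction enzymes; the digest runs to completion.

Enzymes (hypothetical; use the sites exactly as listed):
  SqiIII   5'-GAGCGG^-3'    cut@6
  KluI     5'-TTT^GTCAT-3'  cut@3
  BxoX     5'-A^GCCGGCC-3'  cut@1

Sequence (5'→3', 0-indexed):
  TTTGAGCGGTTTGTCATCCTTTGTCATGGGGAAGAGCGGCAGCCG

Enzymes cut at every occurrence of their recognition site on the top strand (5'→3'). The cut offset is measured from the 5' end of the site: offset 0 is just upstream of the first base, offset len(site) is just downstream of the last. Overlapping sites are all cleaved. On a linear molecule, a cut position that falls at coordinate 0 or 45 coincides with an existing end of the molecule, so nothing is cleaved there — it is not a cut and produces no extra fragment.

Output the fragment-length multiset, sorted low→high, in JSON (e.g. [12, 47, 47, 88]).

Per-enzyme occurrences:
  SqiIII GAGCGG/6: at [3, 33] ⇒ [9, 39]
  KluI TTTGTCAT/3: at [9, 19] ⇒ [12, 22]
  BxoX (AGCCGGCC, off=1): no sites

All cut coordinates (distinct, sorted): [9, 12, 22, 39]

Fragments:
  [0,9): 9 bp
  [9,12): 3 bp
  [12,22): 10 bp
  [22,39): 17 bp
  [39,45): 6 bp

[3,6,9,10,17]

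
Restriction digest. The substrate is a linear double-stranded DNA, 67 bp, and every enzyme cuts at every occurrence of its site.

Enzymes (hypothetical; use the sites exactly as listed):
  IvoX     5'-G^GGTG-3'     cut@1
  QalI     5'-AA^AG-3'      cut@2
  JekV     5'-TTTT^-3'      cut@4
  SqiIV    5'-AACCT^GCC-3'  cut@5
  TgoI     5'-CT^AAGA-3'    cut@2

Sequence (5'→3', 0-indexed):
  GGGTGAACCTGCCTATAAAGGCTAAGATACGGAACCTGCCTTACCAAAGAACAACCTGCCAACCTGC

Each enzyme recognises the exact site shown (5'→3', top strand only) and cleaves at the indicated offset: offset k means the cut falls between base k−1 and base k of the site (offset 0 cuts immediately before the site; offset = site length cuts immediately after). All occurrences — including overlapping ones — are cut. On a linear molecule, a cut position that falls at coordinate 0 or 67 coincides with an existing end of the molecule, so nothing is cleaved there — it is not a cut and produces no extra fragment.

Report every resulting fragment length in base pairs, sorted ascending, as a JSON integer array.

Scan for sites:
  IvoX (GGGTG, off=1): starts [0] → cuts [1]
  QalI (AAAG, off=2): starts [16, 45] → cuts [18, 47]
  JekV (TTTT, off=4): no sites
  SqiIV (AACCTGCC, off=5): starts [5, 32, 52] → cuts [10, 37, 57]
  TgoI (CTAAGA, off=2): starts [21] → cuts [23]

Pooled cuts: [1, 10, 18, 23, 37, 47, 57]

Fragment lengths:
  [0,1): 1 bp
  [1,10): 9 bp
  [10,18): 8 bp
  [18,23): 5 bp
  [23,37): 14 bp
  [37,47): 10 bp
  [47,57): 10 bp
  [57,67): 10 bp

[1,5,8,9,10,10,10,14]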